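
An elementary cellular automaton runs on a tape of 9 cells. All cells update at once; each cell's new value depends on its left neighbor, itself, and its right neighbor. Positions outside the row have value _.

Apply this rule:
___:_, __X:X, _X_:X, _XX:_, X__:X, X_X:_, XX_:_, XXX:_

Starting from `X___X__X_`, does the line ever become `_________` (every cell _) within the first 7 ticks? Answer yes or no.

XX_XXXXXX
_________
all cells are _ at tick 2

yes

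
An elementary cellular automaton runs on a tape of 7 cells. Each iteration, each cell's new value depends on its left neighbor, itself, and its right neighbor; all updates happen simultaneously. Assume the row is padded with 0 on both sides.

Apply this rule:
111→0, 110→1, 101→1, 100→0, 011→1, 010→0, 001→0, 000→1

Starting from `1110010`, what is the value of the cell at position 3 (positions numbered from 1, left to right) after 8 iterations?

1

iteration 1: 1010000
iteration 2: 0100111
iteration 3: 0000101
iteration 4: 1110010  (repeats iteration 0; period 4)
iteration 8: 1110010
position 3 holds 1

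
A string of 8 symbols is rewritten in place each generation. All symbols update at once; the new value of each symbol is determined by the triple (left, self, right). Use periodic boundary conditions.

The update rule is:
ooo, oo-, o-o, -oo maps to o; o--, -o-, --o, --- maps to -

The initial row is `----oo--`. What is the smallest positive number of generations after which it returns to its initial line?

1

----oo--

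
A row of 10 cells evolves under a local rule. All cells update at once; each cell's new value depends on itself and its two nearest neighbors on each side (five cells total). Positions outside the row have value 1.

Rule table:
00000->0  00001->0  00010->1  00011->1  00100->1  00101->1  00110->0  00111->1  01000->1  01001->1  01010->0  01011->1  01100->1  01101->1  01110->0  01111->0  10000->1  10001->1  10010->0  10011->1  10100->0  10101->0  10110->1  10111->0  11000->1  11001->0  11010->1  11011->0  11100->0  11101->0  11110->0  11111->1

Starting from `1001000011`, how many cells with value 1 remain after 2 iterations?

6

0001110110
1111000110
count of 1: 6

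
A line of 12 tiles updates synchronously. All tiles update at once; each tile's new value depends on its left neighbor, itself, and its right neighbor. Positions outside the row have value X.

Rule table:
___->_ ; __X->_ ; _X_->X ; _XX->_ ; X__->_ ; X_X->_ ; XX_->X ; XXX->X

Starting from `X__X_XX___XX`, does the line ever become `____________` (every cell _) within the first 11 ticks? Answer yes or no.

no

X__X__X____X
X__X__X_____
X__X__X_____  (fixed point — unchanged through tick 11)
tick 11 is X__X__X_____, still not uniform _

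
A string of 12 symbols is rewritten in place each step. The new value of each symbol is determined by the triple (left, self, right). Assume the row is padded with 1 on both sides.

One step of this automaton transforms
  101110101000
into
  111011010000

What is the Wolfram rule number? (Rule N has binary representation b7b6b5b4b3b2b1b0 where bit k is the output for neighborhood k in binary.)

position 3: 111 → 0  (bit 7 = 0)
position 0: 110 → 1  (bit 6 = 1)
position 1: 101 → 1  (bit 5 = 1)
position 9: 100 → 0  (bit 4 = 0)
position 2: 011 → 1  (bit 3 = 1)
position 6: 010 → 0  (bit 2 = 0)
position 11: 001 → 0  (bit 1 = 0)
position 10: 000 → 0  (bit 0 = 0)
bits b7..b0 = 01101000 = 104

104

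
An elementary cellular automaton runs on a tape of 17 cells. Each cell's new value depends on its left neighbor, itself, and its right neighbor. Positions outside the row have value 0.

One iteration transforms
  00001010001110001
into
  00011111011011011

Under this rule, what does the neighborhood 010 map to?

1

At position 4 the neighborhood is 010; the next row has 1 there.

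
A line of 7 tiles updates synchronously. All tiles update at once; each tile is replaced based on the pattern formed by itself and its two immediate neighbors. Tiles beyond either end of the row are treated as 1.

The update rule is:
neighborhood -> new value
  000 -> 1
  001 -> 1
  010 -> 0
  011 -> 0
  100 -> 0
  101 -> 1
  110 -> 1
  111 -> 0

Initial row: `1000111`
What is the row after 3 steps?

step 1: 1011000
step 2: 1101011
step 3: 0110100

0110100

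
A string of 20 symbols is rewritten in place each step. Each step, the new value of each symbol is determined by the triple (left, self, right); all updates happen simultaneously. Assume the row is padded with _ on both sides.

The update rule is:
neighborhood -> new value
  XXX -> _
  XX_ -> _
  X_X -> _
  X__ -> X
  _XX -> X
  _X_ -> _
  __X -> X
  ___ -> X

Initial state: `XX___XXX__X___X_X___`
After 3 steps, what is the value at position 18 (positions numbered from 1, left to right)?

X_XXXX__XX_XXX___XXX
__X___XXX__X__XXXX__
XX_XXXX__XX_XXX___XX
position 18 holds _

_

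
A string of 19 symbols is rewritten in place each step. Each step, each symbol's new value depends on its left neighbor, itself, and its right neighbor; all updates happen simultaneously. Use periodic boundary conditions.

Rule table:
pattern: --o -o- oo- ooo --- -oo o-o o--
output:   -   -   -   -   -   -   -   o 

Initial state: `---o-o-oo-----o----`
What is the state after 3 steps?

step 1: ---------o-----o---
step 2: ----------o-----o--
step 3: -----------o-----o-

-----------o-----o-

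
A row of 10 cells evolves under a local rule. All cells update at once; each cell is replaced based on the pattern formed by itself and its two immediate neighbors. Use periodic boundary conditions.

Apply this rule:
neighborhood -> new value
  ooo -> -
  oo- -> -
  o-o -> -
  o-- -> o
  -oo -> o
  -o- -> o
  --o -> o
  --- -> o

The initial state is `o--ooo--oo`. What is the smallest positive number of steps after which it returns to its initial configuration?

5

-ooo--ooo-
oo--ooo--o
--ooo--ooo
ooo--ooo--
o--ooo--oo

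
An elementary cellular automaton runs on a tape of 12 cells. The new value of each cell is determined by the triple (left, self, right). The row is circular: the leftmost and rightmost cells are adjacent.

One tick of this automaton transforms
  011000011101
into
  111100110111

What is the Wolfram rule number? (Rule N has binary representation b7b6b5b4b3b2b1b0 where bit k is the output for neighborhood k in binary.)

126

position 8: 111 → 0  (bit 7 = 0)
position 2: 110 → 1  (bit 6 = 1)
position 0: 101 → 1  (bit 5 = 1)
position 3: 100 → 1  (bit 4 = 1)
position 1: 011 → 1  (bit 3 = 1)
position 11: 010 → 1  (bit 2 = 1)
position 6: 001 → 1  (bit 1 = 1)
position 4: 000 → 0  (bit 0 = 0)
bits b7..b0 = 01111110 = 126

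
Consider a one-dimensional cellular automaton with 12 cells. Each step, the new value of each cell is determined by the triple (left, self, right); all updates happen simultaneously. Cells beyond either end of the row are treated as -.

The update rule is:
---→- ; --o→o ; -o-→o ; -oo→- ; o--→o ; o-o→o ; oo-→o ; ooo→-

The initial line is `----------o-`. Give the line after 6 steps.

step 1: ---------ooo
step 2: --------o--o
step 3: -------ooooo
step 4: ------o----o
step 5: -----ooo--oo
step 6: ----o--ooo-o

----o--ooo-o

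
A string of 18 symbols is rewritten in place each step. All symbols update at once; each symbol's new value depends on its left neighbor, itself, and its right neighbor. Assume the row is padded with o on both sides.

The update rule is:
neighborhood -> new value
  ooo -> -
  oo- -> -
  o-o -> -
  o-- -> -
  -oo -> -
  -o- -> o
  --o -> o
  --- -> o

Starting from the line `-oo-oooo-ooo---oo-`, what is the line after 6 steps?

-oooooooooooooo---

-------------oo---
-oooooooooooo---oo
--------------oo--
-ooooooooooooo---o
---------------oo-
-oooooooooooooo---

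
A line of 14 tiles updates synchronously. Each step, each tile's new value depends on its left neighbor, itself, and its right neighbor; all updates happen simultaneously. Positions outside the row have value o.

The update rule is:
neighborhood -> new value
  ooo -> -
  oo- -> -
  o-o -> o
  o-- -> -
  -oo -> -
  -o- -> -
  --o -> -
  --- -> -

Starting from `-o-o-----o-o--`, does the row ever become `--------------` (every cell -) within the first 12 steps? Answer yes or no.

yes

o-o-------o---
-o------------
o-------------
--------------
all cells are - at step 4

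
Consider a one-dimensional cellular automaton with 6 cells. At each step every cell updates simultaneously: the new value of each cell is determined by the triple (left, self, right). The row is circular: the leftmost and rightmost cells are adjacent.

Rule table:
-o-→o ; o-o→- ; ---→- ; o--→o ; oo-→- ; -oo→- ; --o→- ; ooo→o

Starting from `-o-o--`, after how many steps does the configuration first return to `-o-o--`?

-o-oo-
-o---o
-oo--o
---o-o
o--o-o
-o-o--

6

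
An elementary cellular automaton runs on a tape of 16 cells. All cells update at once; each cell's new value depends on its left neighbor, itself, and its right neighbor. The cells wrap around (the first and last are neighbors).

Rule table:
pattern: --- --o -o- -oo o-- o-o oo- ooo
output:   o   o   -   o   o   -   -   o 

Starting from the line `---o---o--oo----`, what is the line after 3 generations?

o-ooo-ooo-oooooo

generation 1: ooo-ooo-ooo-oooo
generation 2: oo--oo--oo--oooo
generation 3: o-ooo-ooo-oooooo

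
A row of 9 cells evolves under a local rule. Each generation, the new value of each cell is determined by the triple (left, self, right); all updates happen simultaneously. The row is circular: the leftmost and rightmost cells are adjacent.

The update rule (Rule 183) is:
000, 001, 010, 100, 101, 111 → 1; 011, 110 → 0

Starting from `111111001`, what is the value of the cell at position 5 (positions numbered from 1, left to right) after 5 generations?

111110110
011101001
101011111
011101111
101010110
position 5 holds 1

1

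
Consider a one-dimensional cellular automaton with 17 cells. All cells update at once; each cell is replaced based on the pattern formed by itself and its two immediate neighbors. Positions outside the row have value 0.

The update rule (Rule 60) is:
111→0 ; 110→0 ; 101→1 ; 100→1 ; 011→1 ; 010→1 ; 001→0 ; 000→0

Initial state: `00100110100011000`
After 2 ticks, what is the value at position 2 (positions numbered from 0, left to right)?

00110101110010100
00101111001011110
position 2 holds 1

1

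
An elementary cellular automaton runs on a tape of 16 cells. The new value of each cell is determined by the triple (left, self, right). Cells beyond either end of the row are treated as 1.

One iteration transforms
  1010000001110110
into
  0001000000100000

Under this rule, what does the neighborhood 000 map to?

0

At position 4 the neighborhood is 000; the next row has 0 there.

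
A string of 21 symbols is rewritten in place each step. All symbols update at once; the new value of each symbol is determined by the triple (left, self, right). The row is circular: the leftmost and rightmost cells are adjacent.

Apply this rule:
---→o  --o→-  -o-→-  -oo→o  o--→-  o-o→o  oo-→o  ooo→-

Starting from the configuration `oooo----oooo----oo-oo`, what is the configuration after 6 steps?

---o--oo-----oo-----o

---o-oo-o--o-oo-oooo-
oo--oooo----ooooo--o-
oo--o--o-oo-o---o---o
-o------oooo--o---o-o
o--oooo-o--o----o--o-
---o--oo-----oo-----o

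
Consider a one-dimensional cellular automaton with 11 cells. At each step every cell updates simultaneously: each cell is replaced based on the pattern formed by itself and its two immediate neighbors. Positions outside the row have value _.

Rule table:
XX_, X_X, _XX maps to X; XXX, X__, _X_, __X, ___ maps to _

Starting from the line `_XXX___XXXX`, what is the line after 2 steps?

_X_X___X__X
__X________

__X________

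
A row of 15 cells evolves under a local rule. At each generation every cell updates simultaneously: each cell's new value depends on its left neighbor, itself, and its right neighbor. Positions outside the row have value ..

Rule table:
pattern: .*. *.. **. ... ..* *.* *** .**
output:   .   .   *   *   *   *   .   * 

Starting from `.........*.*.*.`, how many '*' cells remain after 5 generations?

*********.*.*..
*.......**.*..*
..*********..*.
***.......*.*..
*.*.******.*..*
count of *: 10

10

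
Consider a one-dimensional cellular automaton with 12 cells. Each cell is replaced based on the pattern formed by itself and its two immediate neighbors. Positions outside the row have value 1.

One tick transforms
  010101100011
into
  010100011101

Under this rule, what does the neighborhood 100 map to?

1

At position 7 the neighborhood is 100; the next row has 1 there.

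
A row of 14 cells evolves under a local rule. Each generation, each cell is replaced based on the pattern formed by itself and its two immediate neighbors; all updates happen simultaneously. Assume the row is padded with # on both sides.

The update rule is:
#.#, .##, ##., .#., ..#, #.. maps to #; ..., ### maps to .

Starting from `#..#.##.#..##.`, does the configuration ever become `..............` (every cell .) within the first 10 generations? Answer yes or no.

##############
..............
all cells are . at generation 2

yes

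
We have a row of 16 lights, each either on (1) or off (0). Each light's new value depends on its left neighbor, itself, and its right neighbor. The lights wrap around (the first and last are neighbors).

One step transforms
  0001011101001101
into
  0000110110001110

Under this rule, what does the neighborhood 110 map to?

1

At position 7 the neighborhood is 110; the next row has 1 there.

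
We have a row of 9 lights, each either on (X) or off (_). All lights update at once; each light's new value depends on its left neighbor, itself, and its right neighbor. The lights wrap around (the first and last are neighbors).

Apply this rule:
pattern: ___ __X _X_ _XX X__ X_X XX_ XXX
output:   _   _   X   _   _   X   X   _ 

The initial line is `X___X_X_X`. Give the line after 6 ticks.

tick 1: X___XXXX_
tick 2: X______XX
tick 3: X________
tick 4: X________  (fixed point — unchanged through tick 6)

X________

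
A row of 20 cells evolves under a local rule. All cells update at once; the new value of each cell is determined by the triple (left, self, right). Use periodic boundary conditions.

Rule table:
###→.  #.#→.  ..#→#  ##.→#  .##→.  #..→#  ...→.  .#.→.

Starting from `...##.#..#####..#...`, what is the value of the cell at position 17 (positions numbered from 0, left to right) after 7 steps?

..#.#..##....###.#..
.#...##.##..#..#..#.
#.#.#.#..###.##.##.#
#......##..#..#..#..
.#....#.###.##.##.##
..#..#....#..#..#..#
##.##.#..#.##.##.##.
position 17 holds #

#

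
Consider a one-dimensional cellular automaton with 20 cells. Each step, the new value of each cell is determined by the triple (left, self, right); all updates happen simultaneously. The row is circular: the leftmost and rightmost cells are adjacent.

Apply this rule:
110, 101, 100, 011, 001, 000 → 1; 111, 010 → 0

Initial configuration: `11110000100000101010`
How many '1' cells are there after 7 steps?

12

step 1: 10011111011111010101
step 2: 11110001110001101011
step 3: 00011111011111110110
step 4: 11110001110000011111
step 5: 00011111011111110000
step 6: 11110001110000011111  (repeats step 4; period 2)
step 7: 00011111011111110000
count of 1: 12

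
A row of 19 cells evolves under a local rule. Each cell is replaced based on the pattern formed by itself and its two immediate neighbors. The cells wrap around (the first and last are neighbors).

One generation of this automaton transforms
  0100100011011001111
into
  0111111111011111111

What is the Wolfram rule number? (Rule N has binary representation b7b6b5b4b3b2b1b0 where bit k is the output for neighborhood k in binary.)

position 16: 111 → 1  (bit 7 = 1)
position 9: 110 → 1  (bit 6 = 1)
position 0: 101 → 0  (bit 5 = 0)
position 2: 100 → 1  (bit 4 = 1)
position 8: 011 → 1  (bit 3 = 1)
position 1: 010 → 1  (bit 2 = 1)
position 3: 001 → 1  (bit 1 = 1)
position 6: 000 → 1  (bit 0 = 1)
bits b7..b0 = 11011111 = 223

223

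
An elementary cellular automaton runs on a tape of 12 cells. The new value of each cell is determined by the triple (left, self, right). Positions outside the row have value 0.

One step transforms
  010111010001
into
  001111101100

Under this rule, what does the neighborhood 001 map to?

At position 0 the neighborhood is 001; the next row has 0 there.

0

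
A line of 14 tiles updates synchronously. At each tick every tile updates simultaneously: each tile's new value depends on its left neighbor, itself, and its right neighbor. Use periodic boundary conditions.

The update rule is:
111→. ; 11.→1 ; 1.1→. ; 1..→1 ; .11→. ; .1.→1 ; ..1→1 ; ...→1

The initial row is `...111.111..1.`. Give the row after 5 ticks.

1......1111111

tick 1: 111..1...11111
tick 2: ..1111111.....
tick 3: 11......111111
tick 4: .1111111......
tick 5: 1......1111111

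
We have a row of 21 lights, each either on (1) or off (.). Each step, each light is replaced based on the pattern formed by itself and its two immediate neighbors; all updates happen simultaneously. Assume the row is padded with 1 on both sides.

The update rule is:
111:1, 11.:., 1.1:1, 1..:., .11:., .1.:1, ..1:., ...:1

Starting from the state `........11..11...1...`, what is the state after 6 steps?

.111111........1.1.1.
1.1111..111111.111111
.1.11....1111.1.11111
111...11..11.111.1111
11..1.......1.1.1.111
1...1.11111.111111.11

1...1.11111.111111.11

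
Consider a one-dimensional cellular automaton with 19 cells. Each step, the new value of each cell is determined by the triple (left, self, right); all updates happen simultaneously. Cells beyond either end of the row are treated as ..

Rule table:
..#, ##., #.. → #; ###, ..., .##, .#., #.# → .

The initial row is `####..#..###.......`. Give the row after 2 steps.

...###.##..##......
..#..#..###.##.....

..#..#..###.##.....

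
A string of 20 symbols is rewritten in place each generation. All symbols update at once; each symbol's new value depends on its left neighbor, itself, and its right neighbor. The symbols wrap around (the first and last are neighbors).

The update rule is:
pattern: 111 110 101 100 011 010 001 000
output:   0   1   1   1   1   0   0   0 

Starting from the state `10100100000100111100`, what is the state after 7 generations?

01010010000010100110
00101001000001010111
10010100100000101101
11001010010000011111
01100101001000010000
01110010100100001000
01011001010010000100

01011001010010000100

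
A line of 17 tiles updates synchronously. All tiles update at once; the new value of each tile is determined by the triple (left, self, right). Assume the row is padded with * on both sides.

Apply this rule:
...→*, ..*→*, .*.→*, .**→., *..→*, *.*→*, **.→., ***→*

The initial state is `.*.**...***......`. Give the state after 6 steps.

***..***.*.******
**.**.*.***.*****
*.*..***.*.*.****
.****.*.*****.***
*.**.***.***.*.**
.*..*.*.*.*.***.*

.*..*.*.*.*.***.*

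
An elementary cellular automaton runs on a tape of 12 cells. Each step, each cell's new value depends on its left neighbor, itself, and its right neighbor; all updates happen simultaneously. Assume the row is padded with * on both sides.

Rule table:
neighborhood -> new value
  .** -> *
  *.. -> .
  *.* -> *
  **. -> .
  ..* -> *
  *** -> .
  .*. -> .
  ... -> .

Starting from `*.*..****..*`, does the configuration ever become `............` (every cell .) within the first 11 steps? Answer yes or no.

no

step 1: .*..**....**
step 2: *..**....**.
step 3: ..**....**.*
step 4: .**....**.**
step 5: **....**.**.
step 6: .....**.**.*
step 7: ....**.**.**
step 8: ...**.**.**.
step 9: ..**.**.**.*
step 10: .**.**.**.**
step 11: **.**.**.**.
step 11 is **.**.**.**., still not uniform .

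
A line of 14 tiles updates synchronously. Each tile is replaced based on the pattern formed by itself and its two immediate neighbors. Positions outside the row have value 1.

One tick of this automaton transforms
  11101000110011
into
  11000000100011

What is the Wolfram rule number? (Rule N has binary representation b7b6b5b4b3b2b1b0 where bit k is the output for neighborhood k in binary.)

136

position 0: 111 → 1  (bit 7 = 1)
position 2: 110 → 0  (bit 6 = 0)
position 3: 101 → 0  (bit 5 = 0)
position 5: 100 → 0  (bit 4 = 0)
position 8: 011 → 1  (bit 3 = 1)
position 4: 010 → 0  (bit 2 = 0)
position 7: 001 → 0  (bit 1 = 0)
position 6: 000 → 0  (bit 0 = 0)
bits b7..b0 = 10001000 = 136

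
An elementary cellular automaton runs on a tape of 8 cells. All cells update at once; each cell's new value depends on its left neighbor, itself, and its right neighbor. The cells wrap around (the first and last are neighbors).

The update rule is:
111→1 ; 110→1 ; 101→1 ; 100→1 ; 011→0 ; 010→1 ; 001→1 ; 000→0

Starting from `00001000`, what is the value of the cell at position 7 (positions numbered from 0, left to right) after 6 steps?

0

step 1: 00011100
step 2: 00101110
step 3: 01110111
step 4: 10111011
step 5: 11011101
step 6: 11101110
position 7 holds 0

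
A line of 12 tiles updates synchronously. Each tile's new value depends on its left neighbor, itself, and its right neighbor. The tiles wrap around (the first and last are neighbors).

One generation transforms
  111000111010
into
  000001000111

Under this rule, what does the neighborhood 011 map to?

0

At position 0 the neighborhood is 011; the next row has 0 there.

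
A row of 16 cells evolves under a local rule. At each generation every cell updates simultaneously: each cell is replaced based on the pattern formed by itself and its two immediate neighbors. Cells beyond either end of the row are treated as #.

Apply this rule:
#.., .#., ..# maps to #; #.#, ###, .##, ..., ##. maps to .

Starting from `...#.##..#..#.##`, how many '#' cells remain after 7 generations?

3

#.##...######...
....#.#......#.#
#..##.##....##..
.##.....#..#..##
...#...#######..
#.###.#.......##
......##.....#..
count of #: 3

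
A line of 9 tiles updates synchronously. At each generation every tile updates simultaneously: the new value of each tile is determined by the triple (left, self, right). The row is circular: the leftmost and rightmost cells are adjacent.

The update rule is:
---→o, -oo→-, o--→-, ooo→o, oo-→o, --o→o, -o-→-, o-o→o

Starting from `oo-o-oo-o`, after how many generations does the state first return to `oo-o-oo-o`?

9

ooo-o-oo-
-ooo-o-oo
o-ooo-o-o
oo-ooo-o-
-oo-ooo-o
o-oo-ooo-
-o-oo-ooo
o-o-oo-oo
oo-o-oo-o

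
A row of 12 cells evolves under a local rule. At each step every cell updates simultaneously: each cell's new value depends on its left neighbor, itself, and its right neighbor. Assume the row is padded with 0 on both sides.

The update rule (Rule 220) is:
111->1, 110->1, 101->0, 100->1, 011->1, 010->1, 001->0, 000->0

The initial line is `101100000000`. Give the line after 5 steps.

101110000000
101111000000
101111100000
101111110000
101111111000

101111111000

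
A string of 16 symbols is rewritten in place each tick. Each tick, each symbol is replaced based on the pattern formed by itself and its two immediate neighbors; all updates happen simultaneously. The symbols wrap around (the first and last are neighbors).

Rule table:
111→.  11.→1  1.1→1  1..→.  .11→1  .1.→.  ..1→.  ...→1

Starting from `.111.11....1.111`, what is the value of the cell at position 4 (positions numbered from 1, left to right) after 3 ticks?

1

tick 1: 11.1111.11..11.1
tick 2: .111..1111..1111
tick 3: 11.1..1..1..1..1
position 4 holds 1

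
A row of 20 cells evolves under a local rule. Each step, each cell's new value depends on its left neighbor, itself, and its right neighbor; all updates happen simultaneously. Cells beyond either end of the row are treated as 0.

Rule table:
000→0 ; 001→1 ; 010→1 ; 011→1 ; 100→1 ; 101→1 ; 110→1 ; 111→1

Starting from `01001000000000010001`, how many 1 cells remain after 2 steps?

11111100000000111011
11111110000001111111
count of 1: 14

14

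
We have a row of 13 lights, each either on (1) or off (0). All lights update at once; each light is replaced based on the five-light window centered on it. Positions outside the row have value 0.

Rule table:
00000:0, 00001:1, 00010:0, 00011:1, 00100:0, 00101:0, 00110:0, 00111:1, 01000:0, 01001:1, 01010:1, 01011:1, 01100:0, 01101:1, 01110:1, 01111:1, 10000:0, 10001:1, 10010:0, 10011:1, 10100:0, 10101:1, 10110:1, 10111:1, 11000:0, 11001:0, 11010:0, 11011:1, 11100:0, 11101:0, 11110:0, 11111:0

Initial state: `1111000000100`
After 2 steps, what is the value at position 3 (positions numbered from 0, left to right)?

1100000010000
0000001000000
position 3 holds 0

0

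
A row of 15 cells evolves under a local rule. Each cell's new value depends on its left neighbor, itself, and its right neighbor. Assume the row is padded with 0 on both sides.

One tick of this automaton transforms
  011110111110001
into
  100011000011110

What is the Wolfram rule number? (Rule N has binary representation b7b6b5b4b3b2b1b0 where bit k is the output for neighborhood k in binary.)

position 2: 111 → 0  (bit 7 = 0)
position 4: 110 → 1  (bit 6 = 1)
position 5: 101 → 1  (bit 5 = 1)
position 11: 100 → 1  (bit 4 = 1)
position 1: 011 → 0  (bit 3 = 0)
position 14: 010 → 0  (bit 2 = 0)
position 0: 001 → 1  (bit 1 = 1)
position 12: 000 → 1  (bit 0 = 1)
bits b7..b0 = 01110011 = 115

115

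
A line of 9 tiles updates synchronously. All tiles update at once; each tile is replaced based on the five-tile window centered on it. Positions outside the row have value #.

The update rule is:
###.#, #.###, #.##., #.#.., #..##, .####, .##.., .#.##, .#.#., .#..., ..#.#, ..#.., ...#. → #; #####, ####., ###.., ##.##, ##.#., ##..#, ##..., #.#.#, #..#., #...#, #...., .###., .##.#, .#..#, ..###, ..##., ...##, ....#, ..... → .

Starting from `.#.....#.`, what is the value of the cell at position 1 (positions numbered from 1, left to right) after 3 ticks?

.

.##...###
.##....#.
.##...###
position 1 holds .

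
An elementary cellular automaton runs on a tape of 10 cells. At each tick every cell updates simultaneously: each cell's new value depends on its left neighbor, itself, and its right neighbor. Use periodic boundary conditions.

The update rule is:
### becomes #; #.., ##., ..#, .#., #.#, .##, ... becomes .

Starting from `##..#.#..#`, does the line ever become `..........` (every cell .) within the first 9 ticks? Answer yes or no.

yes

#.........
..........
all cells are . at tick 2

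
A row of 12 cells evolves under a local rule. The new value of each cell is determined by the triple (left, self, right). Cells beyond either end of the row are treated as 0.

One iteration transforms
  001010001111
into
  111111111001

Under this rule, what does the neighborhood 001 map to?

At position 1 the neighborhood is 001; the next row has 1 there.

1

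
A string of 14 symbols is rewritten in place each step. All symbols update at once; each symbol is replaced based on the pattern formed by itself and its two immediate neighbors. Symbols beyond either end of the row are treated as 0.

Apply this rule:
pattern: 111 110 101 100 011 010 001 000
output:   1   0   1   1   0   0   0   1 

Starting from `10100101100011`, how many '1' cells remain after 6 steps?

step 1: 01010010011000
step 2: 00101001000111
step 3: 10010100110010
step 4: 01001010001001
step 5: 00100101100100
step 6: 10010010010011
count of 1: 6

6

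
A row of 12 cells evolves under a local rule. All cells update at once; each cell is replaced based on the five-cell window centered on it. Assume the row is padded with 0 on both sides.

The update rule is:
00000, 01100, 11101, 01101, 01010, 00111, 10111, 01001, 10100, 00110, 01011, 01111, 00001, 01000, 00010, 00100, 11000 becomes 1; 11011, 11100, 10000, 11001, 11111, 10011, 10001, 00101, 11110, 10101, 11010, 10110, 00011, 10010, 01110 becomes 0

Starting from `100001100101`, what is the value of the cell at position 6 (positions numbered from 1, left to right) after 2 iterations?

110101100011
110010110011
position 6 holds 0

0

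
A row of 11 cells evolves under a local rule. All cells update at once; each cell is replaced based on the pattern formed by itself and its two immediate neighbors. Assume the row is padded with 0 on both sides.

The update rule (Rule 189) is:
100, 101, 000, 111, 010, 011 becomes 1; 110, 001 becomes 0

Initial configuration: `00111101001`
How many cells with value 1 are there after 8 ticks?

10111011101
11110111011
11101110110
11011101101
10111011011
11110110110
11101101101
11011011011
count of 1: 8

8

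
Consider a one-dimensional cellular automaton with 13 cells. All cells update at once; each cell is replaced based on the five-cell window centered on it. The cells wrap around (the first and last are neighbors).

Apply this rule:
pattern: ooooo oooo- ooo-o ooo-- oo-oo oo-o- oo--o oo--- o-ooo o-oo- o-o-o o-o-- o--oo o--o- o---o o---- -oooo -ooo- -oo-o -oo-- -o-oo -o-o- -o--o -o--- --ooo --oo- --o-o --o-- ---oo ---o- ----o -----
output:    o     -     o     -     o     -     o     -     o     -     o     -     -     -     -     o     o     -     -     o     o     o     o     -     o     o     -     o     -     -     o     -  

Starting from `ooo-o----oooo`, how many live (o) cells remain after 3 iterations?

6

o-o---oo-oooo
o-----o-oooo-
--o-o--ooo-o-
count of o: 6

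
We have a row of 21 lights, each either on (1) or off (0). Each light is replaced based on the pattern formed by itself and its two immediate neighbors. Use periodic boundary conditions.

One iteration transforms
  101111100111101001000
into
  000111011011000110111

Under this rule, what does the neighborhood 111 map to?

At position 3 the neighborhood is 111; the next row has 1 there.

1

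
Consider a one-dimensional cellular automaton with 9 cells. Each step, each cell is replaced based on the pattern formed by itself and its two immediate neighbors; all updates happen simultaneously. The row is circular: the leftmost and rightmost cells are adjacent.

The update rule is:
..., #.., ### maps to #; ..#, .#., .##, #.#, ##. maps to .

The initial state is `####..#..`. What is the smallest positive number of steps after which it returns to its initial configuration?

3

.##.#..#.
.....#..#
####..#..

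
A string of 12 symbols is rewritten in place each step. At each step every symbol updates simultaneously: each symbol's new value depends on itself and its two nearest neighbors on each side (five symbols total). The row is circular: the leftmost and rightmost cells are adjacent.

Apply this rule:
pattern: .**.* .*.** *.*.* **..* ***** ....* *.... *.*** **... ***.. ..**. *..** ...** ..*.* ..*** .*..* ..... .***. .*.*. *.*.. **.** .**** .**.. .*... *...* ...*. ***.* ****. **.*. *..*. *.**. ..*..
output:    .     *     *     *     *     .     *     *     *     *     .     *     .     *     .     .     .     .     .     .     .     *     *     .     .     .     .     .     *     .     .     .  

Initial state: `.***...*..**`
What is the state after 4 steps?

.*.**....*..
.**.***.....
....*.***...
....***.***.

....***.***.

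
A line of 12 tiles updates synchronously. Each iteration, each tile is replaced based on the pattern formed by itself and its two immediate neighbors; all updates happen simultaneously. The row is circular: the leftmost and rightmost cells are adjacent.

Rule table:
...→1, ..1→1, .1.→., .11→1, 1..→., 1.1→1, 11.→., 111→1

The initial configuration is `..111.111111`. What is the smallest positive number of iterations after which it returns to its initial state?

.111.111111.
111.111111..
11.111111..1
1.111111..11
.111111..111
111111..111.
11111..111.1
1111..111.11
111..111.111
11..111.1111
1..111.11111
..111.111111

12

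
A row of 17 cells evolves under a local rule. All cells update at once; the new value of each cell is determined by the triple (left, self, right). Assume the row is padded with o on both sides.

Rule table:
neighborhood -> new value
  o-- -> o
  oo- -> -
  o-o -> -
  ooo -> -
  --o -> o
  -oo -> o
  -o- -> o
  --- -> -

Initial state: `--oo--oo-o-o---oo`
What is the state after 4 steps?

-ooo----o-oo-----

ooo-ooo--o-oo-oo-
----o--ooo-o--o--
o--ooooo---oooooo
-ooo----o-oo-----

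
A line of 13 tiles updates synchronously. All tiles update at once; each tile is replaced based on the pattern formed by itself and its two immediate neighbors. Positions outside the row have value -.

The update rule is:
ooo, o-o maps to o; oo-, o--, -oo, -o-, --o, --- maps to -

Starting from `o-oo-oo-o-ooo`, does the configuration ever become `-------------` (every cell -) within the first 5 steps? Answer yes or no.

yes

-o--o--o-o-o-
--------o-o--
---------o---
-------------
all cells are - at step 4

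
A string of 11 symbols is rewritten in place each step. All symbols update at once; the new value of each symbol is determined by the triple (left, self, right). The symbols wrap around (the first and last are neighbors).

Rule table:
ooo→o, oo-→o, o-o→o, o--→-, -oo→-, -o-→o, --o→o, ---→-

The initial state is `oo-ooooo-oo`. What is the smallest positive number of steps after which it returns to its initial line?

11

ooo-ooooo-o
oooo-ooooo-
-oooo-ooooo
o-oooo-oooo
oo-oooo-ooo
ooo-oooo-oo
oooo-oooo-o
ooooo-oooo-
-ooooo-oooo
o-ooooo-ooo
oo-ooooo-oo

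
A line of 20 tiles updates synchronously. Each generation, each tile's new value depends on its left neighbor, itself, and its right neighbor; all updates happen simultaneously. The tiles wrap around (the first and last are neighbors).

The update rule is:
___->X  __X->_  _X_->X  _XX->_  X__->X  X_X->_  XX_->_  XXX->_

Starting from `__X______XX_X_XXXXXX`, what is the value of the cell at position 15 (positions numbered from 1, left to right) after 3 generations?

_

X_XXXXXX____X_______
X_______XXX_XXXXXXX_
XXXXXXX_____________
position 15 holds _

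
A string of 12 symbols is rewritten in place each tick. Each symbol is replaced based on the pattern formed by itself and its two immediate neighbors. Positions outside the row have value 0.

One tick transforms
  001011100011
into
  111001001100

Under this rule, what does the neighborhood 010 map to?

At position 2 the neighborhood is 010; the next row has 1 there.

1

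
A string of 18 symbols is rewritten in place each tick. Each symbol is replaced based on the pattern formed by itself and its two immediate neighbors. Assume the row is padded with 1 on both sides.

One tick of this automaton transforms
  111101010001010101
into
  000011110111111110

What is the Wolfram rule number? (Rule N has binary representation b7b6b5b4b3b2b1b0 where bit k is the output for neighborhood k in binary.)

position 0: 111 → 0  (bit 7 = 0)
position 3: 110 → 0  (bit 6 = 0)
position 4: 101 → 1  (bit 5 = 1)
position 8: 100 → 0  (bit 4 = 0)
position 17: 011 → 0  (bit 3 = 0)
position 5: 010 → 1  (bit 2 = 1)
position 10: 001 → 1  (bit 1 = 1)
position 9: 000 → 1  (bit 0 = 1)
bits b7..b0 = 00100111 = 39

39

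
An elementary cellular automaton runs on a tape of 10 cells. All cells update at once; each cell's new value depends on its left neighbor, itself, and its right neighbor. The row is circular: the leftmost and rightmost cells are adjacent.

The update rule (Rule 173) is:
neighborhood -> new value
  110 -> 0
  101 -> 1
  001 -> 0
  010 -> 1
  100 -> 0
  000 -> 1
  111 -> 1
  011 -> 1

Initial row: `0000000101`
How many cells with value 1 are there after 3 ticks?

8

tick 1: 0111110111
tick 2: 1111101110
tick 3: 1111011101
count of 1: 8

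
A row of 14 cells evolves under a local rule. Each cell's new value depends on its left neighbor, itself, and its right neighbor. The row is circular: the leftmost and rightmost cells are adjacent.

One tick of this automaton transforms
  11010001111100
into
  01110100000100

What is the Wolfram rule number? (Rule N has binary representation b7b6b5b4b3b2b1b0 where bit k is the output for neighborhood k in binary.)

101

position 8: 111 → 0  (bit 7 = 0)
position 1: 110 → 1  (bit 6 = 1)
position 2: 101 → 1  (bit 5 = 1)
position 4: 100 → 0  (bit 4 = 0)
position 0: 011 → 0  (bit 3 = 0)
position 3: 010 → 1  (bit 2 = 1)
position 6: 001 → 0  (bit 1 = 0)
position 5: 000 → 1  (bit 0 = 1)
bits b7..b0 = 01100101 = 101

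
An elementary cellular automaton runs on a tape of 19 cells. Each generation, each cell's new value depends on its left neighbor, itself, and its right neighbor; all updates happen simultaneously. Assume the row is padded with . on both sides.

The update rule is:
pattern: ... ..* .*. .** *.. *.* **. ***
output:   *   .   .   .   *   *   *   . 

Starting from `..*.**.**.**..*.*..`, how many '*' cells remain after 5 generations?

9

*..*.**.**.**..*.**
.*..*.**.**.**..*.*
..*..*.**.**.**..*.
*..*..*.**.**.**..*
.*..*..*.**.**.**..
count of *: 9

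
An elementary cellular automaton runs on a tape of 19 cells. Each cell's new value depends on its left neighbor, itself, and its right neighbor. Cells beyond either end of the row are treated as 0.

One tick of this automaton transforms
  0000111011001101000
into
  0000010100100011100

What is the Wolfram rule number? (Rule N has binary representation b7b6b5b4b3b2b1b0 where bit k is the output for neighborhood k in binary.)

position 5: 111 → 1  (bit 7 = 1)
position 6: 110 → 0  (bit 6 = 0)
position 7: 101 → 1  (bit 5 = 1)
position 10: 100 → 1  (bit 4 = 1)
position 4: 011 → 0  (bit 3 = 0)
position 15: 010 → 1  (bit 2 = 1)
position 3: 001 → 0  (bit 1 = 0)
position 0: 000 → 0  (bit 0 = 0)
bits b7..b0 = 10110100 = 180

180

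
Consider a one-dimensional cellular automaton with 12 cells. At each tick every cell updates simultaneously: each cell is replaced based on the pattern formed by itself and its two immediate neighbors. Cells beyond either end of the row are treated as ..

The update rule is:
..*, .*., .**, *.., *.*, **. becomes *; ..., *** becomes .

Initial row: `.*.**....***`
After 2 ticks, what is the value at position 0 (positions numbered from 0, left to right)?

*

tick 1: ******..**.*
tick 2: *....*******
position 0 holds *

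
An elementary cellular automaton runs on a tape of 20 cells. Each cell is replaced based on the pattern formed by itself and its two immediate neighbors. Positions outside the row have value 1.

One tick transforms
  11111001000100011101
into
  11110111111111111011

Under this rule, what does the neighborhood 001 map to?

1

At position 6 the neighborhood is 001; the next row has 1 there.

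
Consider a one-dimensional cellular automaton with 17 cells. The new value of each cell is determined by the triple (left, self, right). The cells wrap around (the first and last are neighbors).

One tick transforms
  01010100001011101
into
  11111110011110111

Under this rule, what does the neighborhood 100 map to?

1

At position 6 the neighborhood is 100; the next row has 1 there.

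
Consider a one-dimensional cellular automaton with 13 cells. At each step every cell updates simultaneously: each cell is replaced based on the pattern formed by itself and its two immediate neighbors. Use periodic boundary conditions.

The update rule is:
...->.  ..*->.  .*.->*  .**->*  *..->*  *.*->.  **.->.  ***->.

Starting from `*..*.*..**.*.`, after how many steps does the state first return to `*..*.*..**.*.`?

2

step 1: **.*.**.*..*.
step 2: *..*.*..**.*.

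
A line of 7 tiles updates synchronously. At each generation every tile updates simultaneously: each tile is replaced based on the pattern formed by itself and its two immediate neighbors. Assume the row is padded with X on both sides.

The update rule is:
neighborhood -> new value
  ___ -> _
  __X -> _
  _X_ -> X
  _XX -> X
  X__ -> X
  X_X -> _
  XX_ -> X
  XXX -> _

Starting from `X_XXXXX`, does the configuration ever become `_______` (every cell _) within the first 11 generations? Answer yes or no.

no

generation 1: X_X____
generation 2: X_XX___
generation 3: X_XXX__
generation 4: X_X_XX_
generation 5: X_X_XX_  (fixed point — unchanged through generation 11)
generation 11 is X_X_XX_, still not uniform _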